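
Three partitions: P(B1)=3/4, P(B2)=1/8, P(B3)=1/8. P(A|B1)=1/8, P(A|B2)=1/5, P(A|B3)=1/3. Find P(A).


P(A) = P(A|B1)P(B1) + P(A|B2)P(B2) + P(A|B3)P(B3)
= 1/8*3/4 + 1/5*1/8 + 1/3*1/8
= 3/32 + 1/40 + 1/24 = 77/480

77/480


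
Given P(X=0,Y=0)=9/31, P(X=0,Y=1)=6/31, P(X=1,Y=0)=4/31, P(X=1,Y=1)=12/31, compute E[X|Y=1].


P(Y=1) = 18/31
E[X|Y=1] = (0*6 + 1*12)/18 = 12/18 = 2/3

2/3


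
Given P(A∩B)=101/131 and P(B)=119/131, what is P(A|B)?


P(A|B) = P(A∩B)/P(B) = (101/131)/(119/131) = 101/119

101/119


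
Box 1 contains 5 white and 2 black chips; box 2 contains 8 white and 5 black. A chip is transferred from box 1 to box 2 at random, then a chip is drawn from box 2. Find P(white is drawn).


P(transfer white) = 5/7; P(transfer black) = 2/7
If white transferred: Urn II has 9 white of 14, so P(white|white moved) = 9/14
If black transferred: Urn II has 8 white of 14, so P(white|black moved) = 4/7
By total probability: P(white) = 5/7*9/14 + 2/7*4/7 = 61/98

61/98


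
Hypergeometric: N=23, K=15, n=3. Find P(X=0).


P(X=0) = C(15,0)*C(8,3) / C(23,3)
= 1*56 / 1771
= 56/1771 = 8/253

8/253


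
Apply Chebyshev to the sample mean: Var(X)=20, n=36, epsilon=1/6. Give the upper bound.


Var(Xbar) = Var(X)/n = 20/36
Chebyshev: P(|Xbar-mu| >= 1/6) <= Var(Xbar)/(1/6)^2 = (5/9)/(1/36) = 20
Bound exceeds 1, so trivial bound: 1

1


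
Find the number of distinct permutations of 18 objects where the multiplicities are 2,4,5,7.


18! = 6402373705728000
Denominator: 2!=2 * 4!=24 * 5!=120 * 7!=5040
Coefficient = 6402373705728000 / 29030400 = 220540320

220540320


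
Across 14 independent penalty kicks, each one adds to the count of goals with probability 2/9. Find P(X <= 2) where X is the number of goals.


P(X<=2) = P(X=0) + P(X=1) + P(X=2)
= 678223072849/22876792454961 + 2712892291396/22876792454961 + 5038228541164/22876792454961
= 2809781301803/7625597484987

2809781301803/7625597484987


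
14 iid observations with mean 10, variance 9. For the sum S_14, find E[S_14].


E[S_n] = n*E[X_1] = 14*10 = 140

140


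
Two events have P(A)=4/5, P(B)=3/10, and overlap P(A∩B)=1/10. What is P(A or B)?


P(A∪B) = P(A) + P(B) - P(A∩B)
= 4/5 + 3/10 - 1/10 = 1

1


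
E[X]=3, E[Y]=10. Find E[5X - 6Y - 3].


E[5X - 6Y - 3] = 5*E[X] - 6*E[Y] - 3
= (5)*(3) + (-6)*(10) + (-3)
= 15 - 60 - 3 = -48

-48


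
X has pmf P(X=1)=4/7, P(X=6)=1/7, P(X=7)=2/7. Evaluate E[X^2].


E[X^2] = sum(x^2 * P(x))
= 1*4/7 + 36*1/7 + 49*2/7
= 138/7

138/7


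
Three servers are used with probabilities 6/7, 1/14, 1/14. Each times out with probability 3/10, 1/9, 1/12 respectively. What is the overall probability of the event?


P(A) = P(A|B1)P(B1) + P(A|B2)P(B2) + P(A|B3)P(B3)
= 3/10*6/7 + 1/9*1/14 + 1/12*1/14
= 9/35 + 1/126 + 1/168 = 683/2520

683/2520


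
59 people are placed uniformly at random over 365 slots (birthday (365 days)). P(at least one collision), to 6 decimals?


P(all different) = prod((365-i)/365 for i=0..58) = 0.007011
P(at least one match) = 1 - 0.007011 = 0.992989

0.992989


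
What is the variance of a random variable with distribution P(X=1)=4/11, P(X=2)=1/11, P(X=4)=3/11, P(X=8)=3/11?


E[X] = 42/11, E[X^2] = 248/11
Var(X) = E[X^2] - (E[X])^2 = 248/11 - (42/11)^2 = 964/121

964/121


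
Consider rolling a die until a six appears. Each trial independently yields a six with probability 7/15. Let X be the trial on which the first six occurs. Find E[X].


For geometric (trials until first success), E[X] = 1/p = 1/(7/15) = 15/7

15/7


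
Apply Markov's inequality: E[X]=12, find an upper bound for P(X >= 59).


Markov: P(X >= a) <= E[X]/a
P(X >= 59) <= 12/59

12/59


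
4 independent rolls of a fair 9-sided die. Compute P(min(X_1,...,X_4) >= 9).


P(min >= 9) = P(all X_i >= 9) = (P(X_1 >= 9))^4
= (1/9)^4 = 1/6561

1/6561


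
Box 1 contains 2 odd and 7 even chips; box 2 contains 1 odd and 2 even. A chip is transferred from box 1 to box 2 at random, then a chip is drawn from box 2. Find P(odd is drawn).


P(transfer odd) = 2/9; P(transfer even) = 7/9
If odd transferred: Urn II has 2 odd of 4, so P(odd|odd moved) = 1/2
If even transferred: Urn II has 1 odd of 4, so P(odd|even moved) = 1/4
By total probability: P(odd) = 2/9*1/2 + 7/9*1/4 = 11/36

11/36


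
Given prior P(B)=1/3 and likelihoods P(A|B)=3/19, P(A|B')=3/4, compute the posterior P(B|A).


P(A) = P(A|B)P(B) + P(A|B')P(B') = 3/19*1/3 + 3/4*2/3 = 21/38
P(B|A) = P(A|B)P(B)/P(A) = (1/19)/(21/38) = 2/21

2/21


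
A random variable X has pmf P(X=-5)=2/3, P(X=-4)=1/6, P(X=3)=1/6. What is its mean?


E[X] = sum(x * P(x))
= -5*2/3 - 4*1/6 + 3*1/6
= -7/2

-7/2


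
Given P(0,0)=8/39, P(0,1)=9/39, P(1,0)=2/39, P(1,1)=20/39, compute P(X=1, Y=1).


Read from table: P(X=1, Y=1) = 20/39

20/39


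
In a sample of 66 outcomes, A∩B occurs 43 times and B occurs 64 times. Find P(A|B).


P(A|B) = P(A∩B)/P(B) = (43/66)/(64/66) = 43/64

43/64


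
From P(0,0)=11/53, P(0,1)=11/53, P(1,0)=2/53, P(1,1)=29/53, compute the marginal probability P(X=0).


P(X=0) = P(0,0)+P(0,1) = 11/53 + 11/53 = 22/53

22/53


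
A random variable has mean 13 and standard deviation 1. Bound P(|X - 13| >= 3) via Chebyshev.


k = 3/1 = 3
Chebyshev: P(|X-mu| >= k*sigma) <= 1/k^2 = 1/3^2 = 1/9

1/9


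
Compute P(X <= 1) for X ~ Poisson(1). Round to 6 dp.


P(X<=1) = e^(-1)*1^0/0! + e^(-1)*1^1/1!
≈ 0.3678794412 + 0.3678794412
= 0.7357588824
≈ 0.735759

0.735759


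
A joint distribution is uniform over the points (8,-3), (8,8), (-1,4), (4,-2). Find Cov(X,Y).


E[X]=19/4, E[Y]=7/4, E[XY]=7
Cov(X,Y) = E[XY] - E[X]E[Y] = 7 - 19/4*7/4 = -21/16

-21/16


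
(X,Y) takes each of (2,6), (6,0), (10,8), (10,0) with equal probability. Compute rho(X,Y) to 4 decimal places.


Cov(X,Y) = -1.5000, Var(X) = 11.0000, Var(Y) = 12.7500
rho = Cov/(sqrt(VarX)*sqrt(VarY)) = -0.1267

-0.1267


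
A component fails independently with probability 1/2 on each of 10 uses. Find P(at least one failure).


P(at least one) = 1 - P(none)
P(none) = (1 - 1/2)^10 = (1/2)^10 = 1/1024
P(at least one) = 1 - 1/1024 = 1023/1024

1023/1024


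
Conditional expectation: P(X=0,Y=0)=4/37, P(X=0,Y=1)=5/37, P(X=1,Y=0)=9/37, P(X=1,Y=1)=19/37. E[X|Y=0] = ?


P(Y=0) = 13/37
E[X|Y=0] = (0*4 + 1*9)/13 = 9/13

9/13


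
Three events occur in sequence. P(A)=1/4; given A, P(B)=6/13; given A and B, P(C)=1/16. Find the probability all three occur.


P(A∩B∩C) = P(A) * P(B|A) * P(C|A∩B)
= 1/4 * 6/13 * 1/16
= 3/26 * 1/16 = 3/416

3/416


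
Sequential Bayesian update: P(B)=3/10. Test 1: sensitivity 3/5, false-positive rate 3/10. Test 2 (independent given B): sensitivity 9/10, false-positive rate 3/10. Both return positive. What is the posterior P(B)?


After test 1: P(+) = 3/5*3/10 + 3/10*7/10 = 39/100
P(B|+) = (9/50)/(39/100) = 6/13
After test 2 (use post1 as new prior): P(+) = 9/10*6/13 + 3/10*7/13 = 15/26
P(B|+,+) = (27/65)/(15/26) = 18/25

18/25


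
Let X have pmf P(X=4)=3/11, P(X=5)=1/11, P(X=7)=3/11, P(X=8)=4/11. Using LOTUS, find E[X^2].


E[X^2] = sum(g(x)*P(x))
= 16*3/11 + 25*1/11 + 49*3/11 + 64*4/11
= 476/11

476/11


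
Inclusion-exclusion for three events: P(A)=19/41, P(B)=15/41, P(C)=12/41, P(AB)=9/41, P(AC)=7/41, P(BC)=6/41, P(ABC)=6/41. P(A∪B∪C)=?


P(A∪B∪C) = P(A)+P(B)+P(C) - P(AB)-P(AC)-P(BC) + P(ABC)
= 19/41+15/41+12/41 - 9/41-7/41-6/41 + 6/41
= 30/41

30/41


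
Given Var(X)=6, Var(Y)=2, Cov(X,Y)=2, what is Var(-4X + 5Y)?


Var(-4X + 5Y) = (-4)^2*Var(X) + 5^2*Var(Y) + 2*(-4)*5*Cov(X,Y)
= 16*6 + 25*2 - 40*2
= 96 + 50 - 80 = 66

66


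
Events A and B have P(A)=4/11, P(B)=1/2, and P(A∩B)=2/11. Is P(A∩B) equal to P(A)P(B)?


P(A)*P(B) = 4/11*1/2 = 2/11
P(A∩B) = 2/11, which equals P(A)P(B), so independent

Yes, A and B are independent


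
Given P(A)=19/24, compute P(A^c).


P(A') = 1 - P(A) = 1 - 19/24 = 5/24

5/24


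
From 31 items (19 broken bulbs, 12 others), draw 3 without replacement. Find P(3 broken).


P(X=3) = C(19,3)*C(12,0) / C(31,3)
= 969*1 / 4495
= 969/4495

969/4495


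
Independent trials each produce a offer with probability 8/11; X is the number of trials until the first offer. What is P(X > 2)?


P(X > 2) = P(first 2 trials all fail) = (1-p)^2 = (3/11)^2 = 9/121

9/121


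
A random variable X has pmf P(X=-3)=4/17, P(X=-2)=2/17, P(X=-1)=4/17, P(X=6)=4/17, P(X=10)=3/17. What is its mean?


E[X] = sum(x * P(x))
= -3*4/17 - 2*2/17 - 1*4/17 + 6*4/17 + 10*3/17
= 2

2


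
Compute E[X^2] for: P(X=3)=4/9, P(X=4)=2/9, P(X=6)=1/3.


E[X^2] = sum(x^2 * P(x))
= 9*4/9 + 16*2/9 + 36*1/3
= 176/9

176/9


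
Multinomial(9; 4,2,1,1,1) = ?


9! = 362880
Denominator: 4!=24 * 2!=2 * 1!=1 * 1!=1 * 1!=1
Coefficient = 362880 / 48 = 7560

7560


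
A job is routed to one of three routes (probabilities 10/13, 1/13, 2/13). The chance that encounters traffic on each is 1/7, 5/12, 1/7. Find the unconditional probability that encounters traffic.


P(A) = P(A|B1)P(B1) + P(A|B2)P(B2) + P(A|B3)P(B3)
= 1/7*10/13 + 5/12*1/13 + 1/7*2/13
= 10/91 + 5/156 + 2/91 = 179/1092

179/1092


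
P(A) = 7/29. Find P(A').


P(A') = 1 - P(A) = 1 - 7/29 = 22/29

22/29


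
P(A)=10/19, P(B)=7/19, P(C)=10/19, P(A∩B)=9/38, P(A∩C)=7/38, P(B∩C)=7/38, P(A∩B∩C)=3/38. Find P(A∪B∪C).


P(A∪B∪C) = P(A)+P(B)+P(C) - P(AB)-P(AC)-P(BC) + P(ABC)
= 10/19+7/19+10/19 - 9/38-7/38-7/38 + 3/38
= 17/19

17/19


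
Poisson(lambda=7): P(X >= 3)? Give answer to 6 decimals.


P(X>=3) = 1 - P(X<=2) = 1 - (e^(-7)*7^0/0! + e^(-7)*7^1/1! + e^(-7)*7^2/2!)
≈ 1 - (0.0009118820 + 0.0063831738 + 0.0223411082)
= 1 - 0.0296361640 = 0.9703638360
≈ 0.970364

0.970364


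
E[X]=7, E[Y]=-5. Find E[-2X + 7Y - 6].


E[-2X + 7Y - 6] = -2*E[X] + 7*E[Y] - 6
= (-2)*(7) + (7)*(-5) + (-6)
= -14 - 35 - 6 = -55

-55


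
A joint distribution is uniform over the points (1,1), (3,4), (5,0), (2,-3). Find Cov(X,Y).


E[X]=11/4, E[Y]=1/2, E[XY]=7/4
Cov(X,Y) = E[XY] - E[X]E[Y] = 7/4 - 11/4*1/2 = 3/8

3/8


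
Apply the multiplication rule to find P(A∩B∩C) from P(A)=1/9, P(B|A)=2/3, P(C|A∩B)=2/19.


P(A∩B∩C) = P(A) * P(B|A) * P(C|A∩B)
= 1/9 * 2/3 * 2/19
= 2/27 * 2/19 = 4/513

4/513


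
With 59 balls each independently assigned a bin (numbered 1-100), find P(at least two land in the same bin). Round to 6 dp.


P(all different) = prod((100-i)/100 for i=0..58) = 0.000000
P(at least one match) = 1 - 0.000000 = 1.000000

1.000000


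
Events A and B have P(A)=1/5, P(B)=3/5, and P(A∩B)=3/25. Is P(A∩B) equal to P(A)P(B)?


P(A)*P(B) = 1/5*3/5 = 3/25
P(A∩B) = 3/25, which equals P(A)P(B), so independent

Yes, A and B are independent


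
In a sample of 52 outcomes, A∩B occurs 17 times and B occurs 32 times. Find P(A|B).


P(A|B) = P(A∩B)/P(B) = (17/52)/(32/52) = 17/32

17/32


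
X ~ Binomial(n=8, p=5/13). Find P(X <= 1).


P(X<=1) = P(X=0) + P(X=1)
= 16777216/815730721 + 83886080/815730721
= 100663296/815730721

100663296/815730721


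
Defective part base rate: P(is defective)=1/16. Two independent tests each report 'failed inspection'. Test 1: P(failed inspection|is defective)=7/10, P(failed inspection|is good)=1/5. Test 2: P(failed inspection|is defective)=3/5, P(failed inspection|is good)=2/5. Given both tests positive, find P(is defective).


After test 1: P(+) = 7/10*1/16 + 1/5*15/16 = 37/160
P(B|+) = (7/160)/(37/160) = 7/37
After test 2 (use post1 as new prior): P(+) = 3/5*7/37 + 2/5*30/37 = 81/185
P(B|+,+) = (21/185)/(81/185) = 7/27

7/27


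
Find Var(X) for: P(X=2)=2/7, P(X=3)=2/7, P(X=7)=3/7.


E[X] = 31/7, E[X^2] = 173/7
Var(X) = E[X^2] - (E[X])^2 = 173/7 - (31/7)^2 = 250/49

250/49


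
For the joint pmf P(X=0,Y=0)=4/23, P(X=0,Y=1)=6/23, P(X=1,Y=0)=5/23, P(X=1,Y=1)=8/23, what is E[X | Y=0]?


P(Y=0) = 9/23
E[X|Y=0] = (0*4 + 1*5)/9 = 5/9

5/9


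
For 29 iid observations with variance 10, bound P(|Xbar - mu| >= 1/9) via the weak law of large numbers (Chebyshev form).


Var(Xbar) = Var(X)/n = 10/29
Chebyshev: P(|Xbar-mu| >= 1/9) <= Var(Xbar)/(1/9)^2 = (10/29)/(1/81) = 810/29
Bound exceeds 1, so trivial bound: 1

1


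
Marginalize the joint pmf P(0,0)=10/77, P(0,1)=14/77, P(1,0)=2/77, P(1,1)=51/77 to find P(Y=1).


P(Y=1) = P(0,1)+P(1,1) = 14/77 + 51/77 = 65/77

65/77


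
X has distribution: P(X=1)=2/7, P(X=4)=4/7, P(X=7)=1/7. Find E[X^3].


E[X^3] = sum(g(x)*P(x))
= 1*2/7 + 64*4/7 + 343*1/7
= 601/7

601/7


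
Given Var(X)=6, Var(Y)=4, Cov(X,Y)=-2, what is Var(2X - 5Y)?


Var(2X - 5Y) = 2^2*Var(X) + (-5)^2*Var(Y) + 2*2*(-5)*Cov(X,Y)
= 4*6 + 25*4 - 20*(-2)
= 24 + 100 + 40 = 164

164


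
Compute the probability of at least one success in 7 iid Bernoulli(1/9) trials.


P(at least one) = 1 - P(none)
P(none) = (1 - 1/9)^7 = (8/9)^7 = 2097152/4782969
P(at least one) = 1 - 2097152/4782969 = 2685817/4782969

2685817/4782969


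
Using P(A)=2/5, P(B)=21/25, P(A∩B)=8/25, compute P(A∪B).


P(A∪B) = P(A) + P(B) - P(A∩B)
= 2/5 + 21/25 - 8/25 = 23/25

23/25


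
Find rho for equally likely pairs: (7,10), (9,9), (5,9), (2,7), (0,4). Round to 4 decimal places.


Cov(X,Y) = 6.1200, Var(X) = 10.6400, Var(Y) = 4.5600
rho = Cov/(sqrt(VarX)*sqrt(VarY)) = 0.8786

0.8786


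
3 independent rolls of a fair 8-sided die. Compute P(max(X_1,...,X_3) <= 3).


P(max <= 3) = P(all X_i <= 3) = (P(X_1 <= 3))^3
= (3/8)^3 = 27/512

27/512


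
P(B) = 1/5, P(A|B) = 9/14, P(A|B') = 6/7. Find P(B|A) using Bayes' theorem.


P(A) = P(A|B)P(B) + P(A|B')P(B') = 9/14*1/5 + 6/7*4/5 = 57/70
P(B|A) = P(A|B)P(B)/P(A) = (9/70)/(57/70) = 3/19

3/19


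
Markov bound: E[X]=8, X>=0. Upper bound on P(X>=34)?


Markov: P(X >= a) <= E[X]/a
P(X >= 34) <= 8/34 = 4/17

4/17


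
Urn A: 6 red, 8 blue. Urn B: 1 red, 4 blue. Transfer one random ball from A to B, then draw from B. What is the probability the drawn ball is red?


P(transfer red) = 6/14 = 3/7; P(transfer blue) = 4/7
If red transferred: Urn II has 2 red of 6, so P(red|red moved) = 1/3
If blue transferred: Urn II has 1 red of 6, so P(red|blue moved) = 1/6
By total probability: P(red) = 3/7*1/3 + 4/7*1/6 = 5/21

5/21


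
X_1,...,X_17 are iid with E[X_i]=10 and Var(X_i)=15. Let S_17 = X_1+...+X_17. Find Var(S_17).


By independence, Var(S_n) = n*Var(X_1) = 17*15 = 255

255


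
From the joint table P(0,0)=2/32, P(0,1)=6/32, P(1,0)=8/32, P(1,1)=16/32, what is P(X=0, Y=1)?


Read from table: P(X=0, Y=1) = 6/32 = 3/16

3/16


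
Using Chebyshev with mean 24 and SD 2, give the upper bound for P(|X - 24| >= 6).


k = 6/2 = 3
Chebyshev: P(|X-mu| >= k*sigma) <= 1/k^2 = 1/3^2 = 1/9

1/9


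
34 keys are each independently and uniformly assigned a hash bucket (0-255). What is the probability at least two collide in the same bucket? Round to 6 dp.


P(all different) = prod((256-i)/256 for i=0..33) = 0.100884
P(at least one match) = 1 - 0.100884 = 0.899116

0.899116


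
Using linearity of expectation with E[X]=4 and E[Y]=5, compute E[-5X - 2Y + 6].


E[-5X - 2Y + 6] = -5*E[X] - 2*E[Y] + 6
= (-5)*(4) + (-2)*(5) + (6)
= -20 - 10 + 6 = -24

-24


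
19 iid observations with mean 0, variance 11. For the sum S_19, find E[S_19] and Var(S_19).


E[S_n] = n*mu = 19*0 = 0
Var(S_n) = n*sigma^2 = 19*11 = 209

E[S_19]=0, Var(S_19)=209


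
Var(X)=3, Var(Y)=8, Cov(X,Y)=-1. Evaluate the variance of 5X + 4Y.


Var(5X + 4Y) = 5^2*Var(X) + 4^2*Var(Y) + 2*5*4*Cov(X,Y)
= 25*3 + 16*8 + 40*(-1)
= 75 + 128 - 40 = 163

163


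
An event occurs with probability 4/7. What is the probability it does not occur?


P(A') = 1 - P(A) = 1 - 4/7 = 3/7

3/7


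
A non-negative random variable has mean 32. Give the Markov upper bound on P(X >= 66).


Markov: P(X >= a) <= E[X]/a
P(X >= 66) <= 32/66 = 16/33

16/33


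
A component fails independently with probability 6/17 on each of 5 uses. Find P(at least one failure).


P(at least one) = 1 - P(none)
P(none) = (1 - 6/17)^5 = (11/17)^5 = 161051/1419857
P(at least one) = 1 - 161051/1419857 = 1258806/1419857

1258806/1419857


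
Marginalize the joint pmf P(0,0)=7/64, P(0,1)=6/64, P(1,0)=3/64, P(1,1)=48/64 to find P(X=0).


P(X=0) = P(0,0)+P(0,1) = 7/64 + 6/64 = 13/64

13/64


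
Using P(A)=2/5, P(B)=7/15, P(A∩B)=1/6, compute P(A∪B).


P(A∪B) = P(A) + P(B) - P(A∩B)
= 2/5 + 7/15 - 1/6 = 7/10

7/10


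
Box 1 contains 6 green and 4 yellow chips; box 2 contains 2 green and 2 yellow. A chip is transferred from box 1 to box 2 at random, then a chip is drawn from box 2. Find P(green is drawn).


P(transfer green) = 6/10 = 3/5; P(transfer yellow) = 2/5
If green transferred: Urn II has 3 green of 5, so P(green|green moved) = 3/5
If yellow transferred: Urn II has 2 green of 5, so P(green|yellow moved) = 2/5
By total probability: P(green) = 3/5*3/5 + 2/5*2/5 = 13/25

13/25


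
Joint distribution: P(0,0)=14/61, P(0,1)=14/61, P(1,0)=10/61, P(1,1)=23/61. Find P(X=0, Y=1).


Read from table: P(X=0, Y=1) = 14/61

14/61


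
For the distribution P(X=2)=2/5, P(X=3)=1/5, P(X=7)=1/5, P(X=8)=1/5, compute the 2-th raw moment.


E[X^2] = sum(x^2 * P(x))
= 4*2/5 + 9*1/5 + 49*1/5 + 64*1/5
= 26

26


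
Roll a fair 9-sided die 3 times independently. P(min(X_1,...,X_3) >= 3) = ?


P(min >= 3) = P(all X_i >= 3) = (P(X_1 >= 3))^3
= (7/9)^3 = 343/729

343/729


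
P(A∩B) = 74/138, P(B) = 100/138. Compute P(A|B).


P(A|B) = P(A∩B)/P(B) = (74/138)/(100/138) = 74/100 = 37/50

37/50


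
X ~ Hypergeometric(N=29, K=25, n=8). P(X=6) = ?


P(X=6) = C(25,6)*C(4,2) / C(29,8)
= 177100*6 / 4292145
= 1062600/4292145 = 280/1131

280/1131


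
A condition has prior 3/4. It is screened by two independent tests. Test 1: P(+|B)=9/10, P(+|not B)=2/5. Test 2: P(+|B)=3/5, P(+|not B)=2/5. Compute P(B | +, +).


After test 1: P(+) = 9/10*3/4 + 2/5*1/4 = 31/40
P(B|+) = (27/40)/(31/40) = 27/31
After test 2 (use post1 as new prior): P(+) = 3/5*27/31 + 2/5*4/31 = 89/155
P(B|+,+) = (81/155)/(89/155) = 81/89

81/89


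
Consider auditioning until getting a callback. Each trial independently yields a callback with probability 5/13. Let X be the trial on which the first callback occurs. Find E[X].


For geometric (trials until first success), E[X] = 1/p = 1/(5/13) = 13/5

13/5


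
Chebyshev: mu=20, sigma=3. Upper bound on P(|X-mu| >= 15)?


k = 15/3 = 5
Chebyshev: P(|X-mu| >= k*sigma) <= 1/k^2 = 1/5^2 = 1/25

1/25


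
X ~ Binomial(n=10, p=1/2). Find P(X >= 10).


P(X>=10) = P(X=10)
= 1/1024
= 1/1024

1/1024


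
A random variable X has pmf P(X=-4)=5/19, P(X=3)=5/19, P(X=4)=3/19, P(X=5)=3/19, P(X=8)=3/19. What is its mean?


E[X] = sum(x * P(x))
= -4*5/19 + 3*5/19 + 4*3/19 + 5*3/19 + 8*3/19
= 46/19

46/19


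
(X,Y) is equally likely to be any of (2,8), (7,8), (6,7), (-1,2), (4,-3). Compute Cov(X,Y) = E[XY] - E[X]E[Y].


E[X]=18/5, E[Y]=22/5, E[XY]=20
Cov(X,Y) = E[XY] - E[X]E[Y] = 20 - 18/5*22/5 = 104/25

104/25


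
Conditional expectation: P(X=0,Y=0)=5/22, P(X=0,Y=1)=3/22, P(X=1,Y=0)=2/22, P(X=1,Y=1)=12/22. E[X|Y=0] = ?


P(Y=0) = 7/22
E[X|Y=0] = (0*5 + 1*2)/7 = 2/7

2/7


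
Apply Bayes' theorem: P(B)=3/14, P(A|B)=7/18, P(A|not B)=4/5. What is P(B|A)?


P(A) = P(A|B)P(B) + P(A|B')P(B') = 7/18*3/14 + 4/5*11/14 = 299/420
P(B|A) = P(A|B)P(B)/P(A) = (1/12)/(299/420) = 35/299

35/299


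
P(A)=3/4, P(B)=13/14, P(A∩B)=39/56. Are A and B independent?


P(A)*P(B) = 3/4*13/14 = 39/56
P(A∩B) = 39/56, which equals P(A)P(B), so independent

Yes, A and B are independent


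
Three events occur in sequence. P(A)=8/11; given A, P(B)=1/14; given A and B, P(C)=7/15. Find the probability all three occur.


P(A∩B∩C) = P(A) * P(B|A) * P(C|A∩B)
= 8/11 * 1/14 * 7/15
= 4/77 * 7/15 = 4/165

4/165


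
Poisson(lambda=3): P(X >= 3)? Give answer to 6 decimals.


P(X>=3) = 1 - P(X<=2) = 1 - (e^(-3)*3^0/0! + e^(-3)*3^1/1! + e^(-3)*3^2/2!)
≈ 1 - (0.0497870684 + 0.1493612051 + 0.2240418077)
= 1 - 0.4231900812 = 0.5768099188
≈ 0.576810

0.576810


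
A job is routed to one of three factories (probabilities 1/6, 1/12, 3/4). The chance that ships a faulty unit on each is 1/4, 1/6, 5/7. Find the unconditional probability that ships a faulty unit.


P(A) = P(A|B1)P(B1) + P(A|B2)P(B2) + P(A|B3)P(B3)
= 1/4*1/6 + 1/6*1/12 + 5/7*3/4
= 1/24 + 1/72 + 15/28 = 149/252

149/252


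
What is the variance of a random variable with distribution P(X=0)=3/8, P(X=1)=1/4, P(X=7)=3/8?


E[X] = 23/8, E[X^2] = 149/8
Var(X) = E[X^2] - (E[X])^2 = 149/8 - (23/8)^2 = 663/64

663/64


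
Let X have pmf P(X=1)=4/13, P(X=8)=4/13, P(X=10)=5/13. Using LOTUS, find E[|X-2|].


E[|X-2|] = sum(g(x)*P(x))
= 1*4/13 + 6*4/13 + 8*5/13
= 68/13

68/13


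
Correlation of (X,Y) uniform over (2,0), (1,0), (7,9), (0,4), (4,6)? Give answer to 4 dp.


Cov(X,Y) = 6.7600, Var(X) = 6.1600, Var(Y) = 12.1600
rho = Cov/(sqrt(VarX)*sqrt(VarY)) = 0.7811

0.7811


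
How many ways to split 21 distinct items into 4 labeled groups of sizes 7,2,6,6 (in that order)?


21! = 51090942171709440000
Denominator: 7!=5040 * 2!=2 * 6!=720 * 6!=720
Coefficient = 51090942171709440000 / 5225472000 = 9777287520

9777287520


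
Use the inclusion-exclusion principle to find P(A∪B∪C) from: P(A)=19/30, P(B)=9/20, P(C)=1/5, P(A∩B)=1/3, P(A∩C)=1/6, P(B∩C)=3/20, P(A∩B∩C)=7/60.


P(A∪B∪C) = P(A)+P(B)+P(C) - P(AB)-P(AC)-P(BC) + P(ABC)
= 19/30+9/20+1/5 - 1/3-1/6-3/20 + 7/60
= 3/4

3/4


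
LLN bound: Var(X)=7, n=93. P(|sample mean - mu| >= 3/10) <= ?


Var(Xbar) = Var(X)/n = 7/93
Chebyshev: P(|Xbar-mu| >= 3/10) <= Var(Xbar)/(3/10)^2 = (7/93)/(9/100) = 700/837

700/837


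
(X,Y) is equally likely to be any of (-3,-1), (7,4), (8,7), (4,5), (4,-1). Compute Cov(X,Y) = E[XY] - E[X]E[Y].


E[X]=4, E[Y]=14/5, E[XY]=103/5
Cov(X,Y) = E[XY] - E[X]E[Y] = 103/5 - 4*14/5 = 47/5

47/5


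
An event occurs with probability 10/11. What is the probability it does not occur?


P(A') = 1 - P(A) = 1 - 10/11 = 1/11

1/11


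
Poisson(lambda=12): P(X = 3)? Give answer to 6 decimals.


P(X=3) = e^(-12) * 12^3 / 3!
≈ 0.000006144212353 * 1728 / 6
≈ 0.001770

0.001770


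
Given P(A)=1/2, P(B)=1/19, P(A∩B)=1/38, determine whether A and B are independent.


P(A)*P(B) = 1/2*1/19 = 1/38
P(A∩B) = 1/38, which equals P(A)P(B), so independent

Yes, A and B are independent


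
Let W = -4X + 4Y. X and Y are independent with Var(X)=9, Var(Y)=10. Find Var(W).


Independence => Cov(X,Y)=0
Var(-4X + 4Y) = (-4)^2*Var(X) + 4^2*Var(Y)
= 16*9 + 16*10 = 304

304


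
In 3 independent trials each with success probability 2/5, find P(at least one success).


P(at least one) = 1 - P(none)
P(none) = (1 - 2/5)^3 = (3/5)^3 = 27/125
P(at least one) = 1 - 27/125 = 98/125

98/125


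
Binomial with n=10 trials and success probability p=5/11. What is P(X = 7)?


P(X=7) = C(10,7) * p^7 * (1-p)^3
= 120 * 78125/19487171 * 216/1331
= 2025000000/25937424601

2025000000/25937424601


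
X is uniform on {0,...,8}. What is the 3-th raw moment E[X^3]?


E[X^3] = (1/9) * sum(x^3 for x=0..8)
= 1296/9 = 144

144


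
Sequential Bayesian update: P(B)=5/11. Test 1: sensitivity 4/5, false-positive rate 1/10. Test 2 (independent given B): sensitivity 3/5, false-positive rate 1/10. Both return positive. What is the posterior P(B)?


After test 1: P(+) = 4/5*5/11 + 1/10*6/11 = 23/55
P(B|+) = (4/11)/(23/55) = 20/23
After test 2 (use post1 as new prior): P(+) = 3/5*20/23 + 1/10*3/23 = 123/230
P(B|+,+) = (12/23)/(123/230) = 40/41

40/41


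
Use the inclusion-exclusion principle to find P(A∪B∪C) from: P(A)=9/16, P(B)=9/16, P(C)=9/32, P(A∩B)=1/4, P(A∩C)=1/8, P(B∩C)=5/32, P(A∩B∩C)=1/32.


P(A∪B∪C) = P(A)+P(B)+P(C) - P(AB)-P(AC)-P(BC) + P(ABC)
= 9/16+9/16+9/32 - 1/4-1/8-5/32 + 1/32
= 29/32

29/32


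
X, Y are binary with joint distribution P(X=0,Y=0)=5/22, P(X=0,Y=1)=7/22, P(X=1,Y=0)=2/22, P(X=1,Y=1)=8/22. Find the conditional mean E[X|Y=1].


P(Y=1) = 15/22
E[X|Y=1] = (0*7 + 1*8)/15 = 8/15

8/15


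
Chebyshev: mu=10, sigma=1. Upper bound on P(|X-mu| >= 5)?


k = 5/1 = 5
Chebyshev: P(|X-mu| >= k*sigma) <= 1/k^2 = 1/5^2 = 1/25

1/25


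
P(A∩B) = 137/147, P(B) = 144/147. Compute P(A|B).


P(A|B) = P(A∩B)/P(B) = (137/147)/(144/147) = 137/144

137/144


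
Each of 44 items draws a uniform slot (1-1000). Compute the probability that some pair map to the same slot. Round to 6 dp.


P(all different) = prod((1000-i)/1000 for i=0..43) = 0.382884
P(at least one match) = 1 - 0.382884 = 0.617116

0.617116


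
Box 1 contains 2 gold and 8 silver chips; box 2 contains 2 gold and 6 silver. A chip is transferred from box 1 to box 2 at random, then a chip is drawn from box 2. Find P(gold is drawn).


P(transfer gold) = 2/10 = 1/5; P(transfer silver) = 4/5
If gold transferred: Urn II has 3 gold of 9, so P(gold|gold moved) = 1/3
If silver transferred: Urn II has 2 gold of 9, so P(gold|silver moved) = 2/9
By total probability: P(gold) = 1/5*1/3 + 4/5*2/9 = 11/45

11/45


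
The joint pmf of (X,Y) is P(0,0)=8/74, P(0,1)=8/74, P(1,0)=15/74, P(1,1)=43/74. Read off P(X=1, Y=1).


Read from table: P(X=1, Y=1) = 43/74

43/74


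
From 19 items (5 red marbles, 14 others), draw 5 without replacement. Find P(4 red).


P(X=4) = C(5,4)*C(14,1) / C(19,5)
= 5*14 / 11628
= 70/11628 = 35/5814

35/5814


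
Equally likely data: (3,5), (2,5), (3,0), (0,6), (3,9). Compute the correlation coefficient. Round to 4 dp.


Cov(X,Y) = -0.6000, Var(X) = 1.3600, Var(Y) = 8.4000
rho = Cov/(sqrt(VarX)*sqrt(VarY)) = -0.1775

-0.1775


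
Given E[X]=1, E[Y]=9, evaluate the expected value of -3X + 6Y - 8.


E[-3X + 6Y - 8] = -3*E[X] + 6*E[Y] - 8
= (-3)*(1) + (6)*(9) + (-8)
= -3 + 54 - 8 = 43

43


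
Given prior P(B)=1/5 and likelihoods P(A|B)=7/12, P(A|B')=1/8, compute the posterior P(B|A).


P(A) = P(A|B)P(B) + P(A|B')P(B') = 7/12*1/5 + 1/8*4/5 = 13/60
P(B|A) = P(A|B)P(B)/P(A) = (7/60)/(13/60) = 7/13

7/13


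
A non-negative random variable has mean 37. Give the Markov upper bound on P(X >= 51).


Markov: P(X >= a) <= E[X]/a
P(X >= 51) <= 37/51

37/51


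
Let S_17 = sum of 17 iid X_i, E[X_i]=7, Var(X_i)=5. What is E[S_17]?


E[S_n] = n*E[X_1] = 17*7 = 119

119


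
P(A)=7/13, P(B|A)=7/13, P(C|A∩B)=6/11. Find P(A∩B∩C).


P(A∩B∩C) = P(A) * P(B|A) * P(C|A∩B)
= 7/13 * 7/13 * 6/11
= 49/169 * 6/11 = 294/1859

294/1859


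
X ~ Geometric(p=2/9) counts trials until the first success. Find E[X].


For geometric (trials until first success), E[X] = 1/p = 1/(2/9) = 9/2

9/2


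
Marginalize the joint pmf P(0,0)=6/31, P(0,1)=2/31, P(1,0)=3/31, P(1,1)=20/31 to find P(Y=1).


P(Y=1) = P(0,1)+P(1,1) = 2/31 + 20/31 = 22/31

22/31


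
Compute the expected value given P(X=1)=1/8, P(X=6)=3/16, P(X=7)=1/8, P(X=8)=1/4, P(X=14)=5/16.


E[X] = sum(x * P(x))
= 1*1/8 + 6*3/16 + 7*1/8 + 8*1/4 + 14*5/16
= 17/2

17/2


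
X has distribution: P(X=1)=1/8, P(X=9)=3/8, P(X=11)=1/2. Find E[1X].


E[1X] = sum(g(x)*P(x))
= 1*1/8 + 9*3/8 + 11*1/2
= 9

9


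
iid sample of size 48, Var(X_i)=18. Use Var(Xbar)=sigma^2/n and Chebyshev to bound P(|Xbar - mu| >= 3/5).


Var(Xbar) = Var(X)/n = 18/48
Chebyshev: P(|Xbar-mu| >= 3/5) <= Var(Xbar)/(3/5)^2 = (3/8)/(9/25) = 25/24
Bound exceeds 1, so trivial bound: 1

1


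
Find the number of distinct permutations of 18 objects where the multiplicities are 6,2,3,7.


18! = 6402373705728000
Denominator: 6!=720 * 2!=2 * 3!=6 * 7!=5040
Coefficient = 6402373705728000 / 43545600 = 147026880

147026880


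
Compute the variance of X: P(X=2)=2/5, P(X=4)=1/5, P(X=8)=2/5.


E[X] = 24/5, E[X^2] = 152/5
Var(X) = E[X^2] - (E[X])^2 = 152/5 - (24/5)^2 = 184/25

184/25


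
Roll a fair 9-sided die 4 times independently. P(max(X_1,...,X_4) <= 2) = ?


P(max <= 2) = P(all X_i <= 2) = (P(X_1 <= 2))^4
= (2/9)^4 = 16/6561

16/6561


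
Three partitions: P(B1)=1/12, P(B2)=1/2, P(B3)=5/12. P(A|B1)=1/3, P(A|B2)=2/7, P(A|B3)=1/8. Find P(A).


P(A) = P(A|B1)P(B1) + P(A|B2)P(B2) + P(A|B3)P(B3)
= 1/3*1/12 + 2/7*1/2 + 1/8*5/12
= 1/36 + 1/7 + 5/96 = 449/2016

449/2016


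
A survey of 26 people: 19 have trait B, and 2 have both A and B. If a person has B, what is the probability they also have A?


P(A|B) = P(A∩B)/P(B) = (2/26)/(19/26) = 2/19

2/19


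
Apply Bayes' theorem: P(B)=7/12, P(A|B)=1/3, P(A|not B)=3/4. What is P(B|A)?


P(A) = P(A|B)P(B) + P(A|B')P(B') = 1/3*7/12 + 3/4*5/12 = 73/144
P(B|A) = P(A|B)P(B)/P(A) = (7/36)/(73/144) = 28/73

28/73


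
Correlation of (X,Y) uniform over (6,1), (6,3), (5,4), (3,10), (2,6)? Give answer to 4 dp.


Cov(X,Y) = -3.9200, Var(X) = 2.6400, Var(Y) = 9.3600
rho = Cov/(sqrt(VarX)*sqrt(VarY)) = -0.7886

-0.7886


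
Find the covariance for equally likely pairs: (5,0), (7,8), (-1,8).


E[X]=11/3, E[Y]=16/3, E[XY]=16
Cov(X,Y) = E[XY] - E[X]E[Y] = 16 - 11/3*16/3 = -32/9

-32/9


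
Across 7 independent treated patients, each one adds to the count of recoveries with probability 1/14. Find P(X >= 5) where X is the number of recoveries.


P(X>=5) = P(X=5) + P(X=6) + P(X=7)
= 507/15059072 + 13/15059072 + 1/105413504
= 3641/105413504

3641/105413504


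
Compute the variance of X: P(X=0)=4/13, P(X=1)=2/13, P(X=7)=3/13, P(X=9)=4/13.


E[X] = 59/13, E[X^2] = 473/13
Var(X) = E[X^2] - (E[X])^2 = 473/13 - (59/13)^2 = 2668/169

2668/169


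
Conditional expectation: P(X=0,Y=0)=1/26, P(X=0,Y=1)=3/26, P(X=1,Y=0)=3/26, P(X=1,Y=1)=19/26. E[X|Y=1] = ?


P(Y=1) = 22/26
E[X|Y=1] = (0*3 + 1*19)/22 = 19/22

19/22


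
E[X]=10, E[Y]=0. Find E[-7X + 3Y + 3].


E[-7X + 3Y + 3] = -7*E[X] + 3*E[Y] + 3
= (-7)*(10) + (3)*(0) + (3)
= -70 + 0 + 3 = -67

-67


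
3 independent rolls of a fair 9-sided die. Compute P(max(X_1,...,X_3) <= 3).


P(max <= 3) = P(all X_i <= 3) = (P(X_1 <= 3))^3
= (3/9)^3 = (1/3)^3 = 1/27

1/27


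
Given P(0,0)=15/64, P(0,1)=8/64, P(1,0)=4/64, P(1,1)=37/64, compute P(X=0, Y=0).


Read from table: P(X=0, Y=0) = 15/64

15/64


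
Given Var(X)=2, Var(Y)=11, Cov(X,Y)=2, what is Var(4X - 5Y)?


Var(4X - 5Y) = 4^2*Var(X) + (-5)^2*Var(Y) + 2*4*(-5)*Cov(X,Y)
= 16*2 + 25*11 - 40*2
= 32 + 275 - 80 = 227

227


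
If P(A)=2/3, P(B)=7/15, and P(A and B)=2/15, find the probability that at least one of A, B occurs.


P(A∪B) = P(A) + P(B) - P(A∩B)
= 2/3 + 7/15 - 2/15 = 1

1


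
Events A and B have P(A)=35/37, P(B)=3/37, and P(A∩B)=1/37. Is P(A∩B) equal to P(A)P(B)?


P(A)*P(B) = 35/37*3/37 = 105/1369
P(A∩B) = 1/37 != 105/1369, so not independent

No, A and B are not independent


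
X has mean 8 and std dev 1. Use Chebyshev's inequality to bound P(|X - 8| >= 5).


k = 5/1 = 5
Chebyshev: P(|X-mu| >= k*sigma) <= 1/k^2 = 1/5^2 = 1/25

1/25


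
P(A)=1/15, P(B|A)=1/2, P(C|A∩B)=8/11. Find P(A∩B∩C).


P(A∩B∩C) = P(A) * P(B|A) * P(C|A∩B)
= 1/15 * 1/2 * 8/11
= 1/30 * 8/11 = 4/165

4/165


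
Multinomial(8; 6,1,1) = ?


8! = 40320
Denominator: 6!=720 * 1!=1 * 1!=1
Coefficient = 40320 / 720 = 56

56


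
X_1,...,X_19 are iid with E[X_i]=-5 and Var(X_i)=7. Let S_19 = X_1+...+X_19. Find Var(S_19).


By independence, Var(S_n) = n*Var(X_1) = 19*7 = 133

133


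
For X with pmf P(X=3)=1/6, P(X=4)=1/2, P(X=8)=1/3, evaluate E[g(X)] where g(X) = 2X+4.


E[2X+4] = sum(g(x)*P(x))
= 10*1/6 + 12*1/2 + 20*1/3
= 43/3

43/3


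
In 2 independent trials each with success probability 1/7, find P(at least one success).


P(at least one) = 1 - P(none)
P(none) = (1 - 1/7)^2 = (6/7)^2 = 36/49
P(at least one) = 1 - 36/49 = 13/49

13/49


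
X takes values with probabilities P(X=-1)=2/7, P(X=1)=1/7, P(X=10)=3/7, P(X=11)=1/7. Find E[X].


E[X] = sum(x * P(x))
= -1*2/7 + 1*1/7 + 10*3/7 + 11*1/7
= 40/7

40/7


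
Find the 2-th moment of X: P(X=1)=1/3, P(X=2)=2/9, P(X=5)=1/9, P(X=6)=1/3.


E[X^2] = sum(x^2 * P(x))
= 1*1/3 + 4*2/9 + 25*1/9 + 36*1/3
= 16

16


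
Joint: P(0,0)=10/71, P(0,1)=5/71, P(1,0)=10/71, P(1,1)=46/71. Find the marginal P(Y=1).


P(Y=1) = P(0,1)+P(1,1) = 5/71 + 46/71 = 51/71

51/71


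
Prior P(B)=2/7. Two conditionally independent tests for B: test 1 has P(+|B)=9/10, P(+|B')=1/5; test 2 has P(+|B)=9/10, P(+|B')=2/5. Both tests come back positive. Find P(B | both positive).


After test 1: P(+) = 9/10*2/7 + 1/5*5/7 = 2/5
P(B|+) = (9/35)/(2/5) = 9/14
After test 2 (use post1 as new prior): P(+) = 9/10*9/14 + 2/5*5/14 = 101/140
P(B|+,+) = (81/140)/(101/140) = 81/101

81/101


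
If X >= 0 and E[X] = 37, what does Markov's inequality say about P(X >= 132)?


Markov: P(X >= a) <= E[X]/a
P(X >= 132) <= 37/132

37/132


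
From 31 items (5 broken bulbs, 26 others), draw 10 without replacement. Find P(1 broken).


P(X=1) = C(5,1)*C(26,9) / C(31,10)
= 5*3124550 / 44352165
= 15622750/44352165 = 950/2697

950/2697


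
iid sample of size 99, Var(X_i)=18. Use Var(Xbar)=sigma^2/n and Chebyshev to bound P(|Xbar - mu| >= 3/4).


Var(Xbar) = Var(X)/n = 18/99
Chebyshev: P(|Xbar-mu| >= 3/4) <= Var(Xbar)/(3/4)^2 = (2/11)/(9/16) = 32/99

32/99


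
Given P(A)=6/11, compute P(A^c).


P(A') = 1 - P(A) = 1 - 6/11 = 5/11

5/11


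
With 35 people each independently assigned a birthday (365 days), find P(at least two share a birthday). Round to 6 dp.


P(all different) = prod((365-i)/365 for i=0..34) = 0.185617
P(at least one match) = 1 - 0.185617 = 0.814383

0.814383


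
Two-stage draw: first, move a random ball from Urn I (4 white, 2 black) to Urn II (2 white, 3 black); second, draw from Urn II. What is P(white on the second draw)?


P(transfer white) = 4/6 = 2/3; P(transfer black) = 1/3
If white transferred: Urn II has 3 white of 6, so P(white|white moved) = 1/2
If black transferred: Urn II has 2 white of 6, so P(white|black moved) = 1/3
By total probability: P(white) = 2/3*1/2 + 1/3*1/3 = 4/9

4/9


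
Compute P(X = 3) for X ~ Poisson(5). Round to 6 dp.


P(X=3) = e^(-5) * 5^3 / 3!
≈ 0.006737946999 * 125 / 6
≈ 0.140374

0.140374


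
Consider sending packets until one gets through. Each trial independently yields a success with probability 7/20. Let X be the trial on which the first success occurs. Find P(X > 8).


P(X > 8) = P(first 8 trials all fail) = (1-p)^8 = (13/20)^8 = 815730721/25600000000

815730721/25600000000


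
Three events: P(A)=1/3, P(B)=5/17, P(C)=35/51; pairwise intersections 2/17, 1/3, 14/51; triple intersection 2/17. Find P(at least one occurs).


P(A∪B∪C) = P(A)+P(B)+P(C) - P(AB)-P(AC)-P(BC) + P(ABC)
= 1/3+5/17+35/51 - 2/17-1/3-14/51 + 2/17
= 12/17

12/17


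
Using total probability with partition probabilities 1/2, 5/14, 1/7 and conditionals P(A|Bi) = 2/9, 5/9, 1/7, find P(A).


P(A) = P(A|B1)P(B1) + P(A|B2)P(B2) + P(A|B3)P(B3)
= 2/9*1/2 + 5/9*5/14 + 1/7*1/7
= 1/9 + 25/126 + 1/49 = 97/294

97/294


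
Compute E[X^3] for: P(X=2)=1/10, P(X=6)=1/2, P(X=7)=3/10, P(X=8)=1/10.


E[X^3] = sum(x^3 * P(x))
= 8*1/10 + 216*1/2 + 343*3/10 + 512*1/10
= 2629/10

2629/10


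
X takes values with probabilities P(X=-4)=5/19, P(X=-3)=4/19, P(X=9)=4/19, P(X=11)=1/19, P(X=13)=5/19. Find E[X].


E[X] = sum(x * P(x))
= -4*5/19 - 3*4/19 + 9*4/19 + 11*1/19 + 13*5/19
= 80/19

80/19


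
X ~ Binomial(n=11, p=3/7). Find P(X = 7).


P(X=7) = C(11,7) * p^7 * (1-p)^4
= 330 * 2187/823543 * 256/2401
= 184757760/1977326743

184757760/1977326743


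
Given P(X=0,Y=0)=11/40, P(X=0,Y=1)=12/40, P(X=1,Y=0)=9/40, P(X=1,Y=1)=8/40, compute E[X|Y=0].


P(Y=0) = 20/40
E[X|Y=0] = (0*11 + 1*9)/20 = 9/20

9/20


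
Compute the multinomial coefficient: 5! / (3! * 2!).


5! = 120
Denominator: 3!=6 * 2!=2
Coefficient = 120 / 12 = 10

10


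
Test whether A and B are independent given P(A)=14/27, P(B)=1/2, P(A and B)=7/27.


P(A)*P(B) = 14/27*1/2 = 7/27
P(A∩B) = 7/27, which equals P(A)P(B), so independent

Yes, A and B are independent


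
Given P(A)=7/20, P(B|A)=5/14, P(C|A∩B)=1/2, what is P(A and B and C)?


P(A∩B∩C) = P(A) * P(B|A) * P(C|A∩B)
= 7/20 * 5/14 * 1/2
= 1/8 * 1/2 = 1/16

1/16


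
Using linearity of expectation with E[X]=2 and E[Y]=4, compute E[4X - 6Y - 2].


E[4X - 6Y - 2] = 4*E[X] - 6*E[Y] - 2
= (4)*(2) + (-6)*(4) + (-2)
= 8 - 24 - 2 = -18

-18


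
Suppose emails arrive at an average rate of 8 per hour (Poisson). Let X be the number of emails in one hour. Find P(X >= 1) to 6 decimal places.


P(X>=1) = 1 - P(X<=0) = 1 - (e^(-8)*8^0/0!)
≈ 1 - 0.0003354626 = 0.9996645374
≈ 0.999665

0.999665


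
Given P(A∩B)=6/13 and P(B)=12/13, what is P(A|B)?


P(A|B) = P(A∩B)/P(B) = (90/195)/(180/195) = 90/180 = 1/2

1/2


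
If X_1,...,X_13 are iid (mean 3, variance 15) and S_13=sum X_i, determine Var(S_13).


By independence, Var(S_n) = n*Var(X_1) = 13*15 = 195

195


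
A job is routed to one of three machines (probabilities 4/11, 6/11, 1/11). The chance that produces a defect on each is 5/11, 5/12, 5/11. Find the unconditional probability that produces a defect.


P(A) = P(A|B1)P(B1) + P(A|B2)P(B2) + P(A|B3)P(B3)
= 5/11*4/11 + 5/12*6/11 + 5/11*1/11
= 20/121 + 5/22 + 5/121 = 105/242

105/242


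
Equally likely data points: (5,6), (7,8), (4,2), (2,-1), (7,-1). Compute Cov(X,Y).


E[X]=5, E[Y]=14/5, E[XY]=17
Cov(X,Y) = E[XY] - E[X]E[Y] = 17 - 5*14/5 = 3

3


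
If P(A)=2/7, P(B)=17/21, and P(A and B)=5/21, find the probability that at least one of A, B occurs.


P(A∪B) = P(A) + P(B) - P(A∩B)
= 2/7 + 17/21 - 5/21 = 6/7

6/7


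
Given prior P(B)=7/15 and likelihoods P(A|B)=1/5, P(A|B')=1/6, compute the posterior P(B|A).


P(A) = P(A|B)P(B) + P(A|B')P(B') = 1/5*7/15 + 1/6*8/15 = 41/225
P(B|A) = P(A|B)P(B)/P(A) = (7/75)/(41/225) = 21/41

21/41


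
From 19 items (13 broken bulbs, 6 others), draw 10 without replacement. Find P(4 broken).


P(X=4) = C(13,4)*C(6,6) / C(19,10)
= 715*1 / 92378
= 715/92378 = 5/646

5/646


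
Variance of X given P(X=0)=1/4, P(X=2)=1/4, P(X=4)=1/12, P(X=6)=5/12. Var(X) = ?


E[X] = 10/3, E[X^2] = 52/3
Var(X) = E[X^2] - (E[X])^2 = 52/3 - (10/3)^2 = 56/9

56/9


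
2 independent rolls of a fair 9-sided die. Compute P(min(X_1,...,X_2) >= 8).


P(min >= 8) = P(all X_i >= 8) = (P(X_1 >= 8))^2
= (2/9)^2 = 4/81

4/81


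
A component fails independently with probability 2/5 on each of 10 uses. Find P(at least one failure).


P(at least one) = 1 - P(none)
P(none) = (1 - 2/5)^10 = (3/5)^10 = 59049/9765625
P(at least one) = 1 - 59049/9765625 = 9706576/9765625

9706576/9765625


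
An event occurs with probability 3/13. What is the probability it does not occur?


P(A') = 1 - P(A) = 1 - 3/13 = 10/13

10/13


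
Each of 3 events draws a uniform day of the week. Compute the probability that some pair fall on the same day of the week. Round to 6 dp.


P(all different) = prod((7-i)/7 for i=0..2) = 0.612245
P(at least one match) = 1 - 0.612245 = 0.387755

0.387755


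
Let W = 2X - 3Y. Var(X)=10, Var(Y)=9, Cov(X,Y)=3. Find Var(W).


Var(2X - 3Y) = 2^2*Var(X) + (-3)^2*Var(Y) + 2*2*(-3)*Cov(X,Y)
= 4*10 + 9*9 - 12*3
= 40 + 81 - 36 = 85

85


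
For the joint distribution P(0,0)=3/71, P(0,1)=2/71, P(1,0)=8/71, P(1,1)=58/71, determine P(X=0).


P(X=0) = P(0,0)+P(0,1) = 3/71 + 2/71 = 5/71

5/71


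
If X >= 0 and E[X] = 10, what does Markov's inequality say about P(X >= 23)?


Markov: P(X >= a) <= E[X]/a
P(X >= 23) <= 10/23

10/23


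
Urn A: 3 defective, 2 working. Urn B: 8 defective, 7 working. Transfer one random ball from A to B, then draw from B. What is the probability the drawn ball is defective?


P(transfer defective) = 3/5; P(transfer working) = 2/5
If defective transferred: Urn II has 9 defective of 16, so P(defective|defective moved) = 9/16
If working transferred: Urn II has 8 defective of 16, so P(defective|working moved) = 1/2
By total probability: P(defective) = 3/5*9/16 + 2/5*1/2 = 43/80

43/80
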